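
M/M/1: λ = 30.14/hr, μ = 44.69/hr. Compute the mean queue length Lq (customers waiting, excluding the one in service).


ρ = 30.14/44.69 = 0.6744
Lq = ρ²/(1−ρ) = 0.4548/0.3256 = 1.3971

Final: 1.3971


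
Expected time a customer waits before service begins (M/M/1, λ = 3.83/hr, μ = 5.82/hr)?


ρ = 3.83/5.82 = 0.6581
Wq = ρ/(μ−λ) = 0.6581/(5.82 − 3.83) = 0.6581/1.99 = 0.3307 hr

Final: 0.3307 hr


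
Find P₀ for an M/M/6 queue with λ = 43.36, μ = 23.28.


a = λ/μ = 43.36/23.28 = 1.8625; ρ = a/c = 0.3104
Σ_{k=0}^{5} a^k/k! (terms k=0..5) = 1.00000 + 1.86254 + 1.73453 + 1.07688 + 0.50143 + 0.18679 = 6.36218
Tail: a^6/(6!(1−ρ)) = 41.74820/(720·0.6896) = 0.08409
P₀ = 1/(6.36218 + 0.08409) = 1/6.44627 = 0.155129

Final: 0.155129


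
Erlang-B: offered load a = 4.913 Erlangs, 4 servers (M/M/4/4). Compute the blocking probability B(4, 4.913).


B(c,a) = (a^c/c!) / Σ_{k=0}^{c} a^k/k!
a^4/4! = 24.275927
Σ terms (k=0..4): 1.00000 + 4.91300 + 12.06878 + 19.76465 + 24.27593 = 62.022357
B = 24.275927/62.022357 = 0.391406

Final: 0.391406


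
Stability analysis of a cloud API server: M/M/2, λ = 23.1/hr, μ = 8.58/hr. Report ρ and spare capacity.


Total capacity cμ = 2·8.58 = 17.16/hr
ρ = λ/(cμ) = 23.1/17.16 = 1.3462
Stable ⇔ ρ < 1: NO
Spare capacity = cμ − λ = 17.16 − 23.1 = -5.94/hr

Final: ρ = 1.3462; unstable; margin = -5.94/hr


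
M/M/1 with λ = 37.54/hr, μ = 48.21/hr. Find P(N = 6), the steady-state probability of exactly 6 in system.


ρ = 37.54/48.21 = 0.7787
P_n = (1−ρ)·ρ^n = (1 − 0.7787)·0.7787^6 = 0.2213·0.222917 = 0.049337

Final: 0.049337


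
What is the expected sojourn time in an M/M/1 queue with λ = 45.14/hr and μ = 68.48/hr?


W = 1/(μ−λ) = 1/(68.48 − 45.14) = 1/23.34 = 0.04284 hr

Final: 0.04284 hr


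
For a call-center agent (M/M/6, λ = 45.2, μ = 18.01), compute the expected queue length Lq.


a = λ/μ = 2.5097; ρ = a/6 = 0.4183
P₀ = 0.080820
Lq = P₀·a^c·ρ / (c!·(1−ρ)²) = 0.080820·249.88969·0.4183/(720·0.33839)
= 0.03467

Final: 0.03467


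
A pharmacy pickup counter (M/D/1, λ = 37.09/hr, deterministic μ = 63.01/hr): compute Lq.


ρ = 37.09/63.01 = 0.5886
M/D/1: Lq = ρ²/(2(1−ρ)) = 0.3465/(2·0.4114) = 0.42115

Final: 0.42115


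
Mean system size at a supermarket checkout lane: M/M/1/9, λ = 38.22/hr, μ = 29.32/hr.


ρ = 38.22/29.32 = 1.3035
L = ρ[1 − (K+1)ρ^K + Kρ^(K+1)] / [(1−ρ)(1−ρ^(K+1))]
Numerator: 1.3035·(1 − 10·10.867770 + 9·14.166650) = 25.839103
Denominator: (-0.3035)·(-13.166650) = 3.996698
L = 25.839103/3.996698 = 6.4651

Final: 6.4651


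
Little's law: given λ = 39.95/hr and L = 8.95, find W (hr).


W = L/λ = 8.95/39.95 = 0.2240 hr

Final: 0.2240 hr


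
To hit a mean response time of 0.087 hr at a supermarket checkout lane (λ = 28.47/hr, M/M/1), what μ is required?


W = 1/(μ−λ) ⇒ μ − λ = 1/W = 1/0.087 = 11.4943
μ = λ + 1/W = 28.47 + 11.4943 = 39.9643 per hr

Final: 39.9643 /hr


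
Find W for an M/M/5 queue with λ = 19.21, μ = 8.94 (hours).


a = 2.1488; ρ = 0.4298; P₀ = 0.115358
Lq = P₀·a^c·ρ/(c!(1−ρ)²) = 0.05820
Wq = Lq/λ = 0.05820/19.21 = 0.003030 hr
W = Wq + 1/μ = 0.003030 + 0.11186 = 0.11489 hr

Final: 0.11489 hr


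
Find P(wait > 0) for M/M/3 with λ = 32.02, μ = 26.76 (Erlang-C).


a = λ/μ = 1.1966; ρ = a/3 = 0.3989
P₀ = 0.295210 (from M/M/c formula)
C(c,a) = [a^c/(c!(1−ρ))]·P₀ = [1.71319/(6·0.6011)]·0.295210
= 0.47498·0.295210 = 0.140218

Final: 0.140218


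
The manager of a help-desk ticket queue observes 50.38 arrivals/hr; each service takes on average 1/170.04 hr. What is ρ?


ρ = λ/μ = 50.38/170.04 = 0.2963

Final: 0.2963


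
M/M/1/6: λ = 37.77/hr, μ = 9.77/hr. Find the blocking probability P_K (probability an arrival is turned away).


ρ = λ/μ = 37.77/9.77 = 3.8659
P_K = (1−ρ)ρ^K/(1−ρ^(K+1)) = (-2.8659·3338.216709)/(1 − 12905.265620)
= -9567.048911/-12904.265620 = 0.741387

Final: 0.741387


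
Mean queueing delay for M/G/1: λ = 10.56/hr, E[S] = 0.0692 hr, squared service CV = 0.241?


ρ = λ·E[S] = 10.56·0.0692 = 0.7308
E[S²] = E[S]²(1+C_s²) = 0.0692²·(1+0.241) = 0.005943
Wq = λ·E[S²]/(2(1−ρ)) = 10.56·0.005943/(2·0.2692) = 0.11654 hr

Final: 0.11654 hr


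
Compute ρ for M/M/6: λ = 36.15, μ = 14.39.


ρ = λ/(cμ) = 36.15/(6·14.39) = 36.15/86.34 = 0.4187

Final: 0.4187


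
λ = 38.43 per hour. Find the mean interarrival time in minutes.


Mean interarrival time = 1/λ = 1/38.43 hour = 0.02602 hour
In minutes: 0.02602 × 60 = 1.5613 min

Final: 1.5613 min


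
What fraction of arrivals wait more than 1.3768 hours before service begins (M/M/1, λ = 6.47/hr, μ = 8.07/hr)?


ρ = 6.47/8.07 = 0.8017
P(Wq > t) = ρ·e^{−(μ−λ)t} = 0.8017·e^{−2.2029}
= 0.8017·0.110485 = 0.088579

Final: 0.088579


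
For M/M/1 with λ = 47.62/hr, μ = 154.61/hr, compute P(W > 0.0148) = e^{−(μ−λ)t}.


W ~ Exponential(μ−λ) for M/M/1.
μ − λ = 154.61 − 47.62 = 106.9900
P(W > t) = e^{−(μ−λ)t} = e^{−1.5835} = 0.205265

Final: 0.205265


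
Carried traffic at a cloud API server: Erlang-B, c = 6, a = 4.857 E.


B(6,4.857) = 0.181079 (Erlang-B)
Carried load = a(1 − B) = 4.857·(1 − 0.181079) = 4.857·0.818921 = 3.9775 E

Final: 3.9775 Erlangs


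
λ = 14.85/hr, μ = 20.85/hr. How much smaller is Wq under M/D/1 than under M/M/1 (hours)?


ρ = 14.85/20.85 = 0.7122
Wq(M/M/1) = ρ/(μ−λ) = 0.7122/6.00 = 0.11871 hr
Wq(M/D/1) = ρ/(2(μ−λ)) = 0.05935 hr
Savings = 0.11871 − 0.05935 = 0.05935 hr

Final: 0.05935 hr


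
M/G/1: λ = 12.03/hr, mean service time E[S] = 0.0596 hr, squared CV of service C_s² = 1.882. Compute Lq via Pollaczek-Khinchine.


ρ = λ·E[S] = 12.03·0.0596 = 0.7170
Lq = ρ²(1+C_s²)/(2(1−ρ)) = 0.5141·(1+1.882)/(2·0.2830)
= 0.5141·2.8820/0.5660 = 2.61748

Final: 2.61748


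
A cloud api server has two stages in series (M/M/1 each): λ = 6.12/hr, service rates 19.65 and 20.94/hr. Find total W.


Each node sees arrival rate λ = 6.12/hr (tandem ⇒ throughput preserved).
W₁ = 1/(μ₁−λ) = 1/(19.65−6.12) = 0.07391 hr
W₂ = 1/(μ₂−λ) = 1/(20.94−6.12) = 0.06748 hr
W_total = W₁ + W₂ = 0.07391 + 0.06748 = 0.14139 hr

Final: 0.14139 hr


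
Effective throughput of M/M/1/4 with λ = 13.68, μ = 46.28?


ρ = 0.2956; P_K = (1−ρ)ρ^4/(1−ρ^5) = 0.005390
λ_eff = λ(1 − P_K) = 13.68·(1 − 0.005390) = 13.68·0.994610 = 13.6063 /hr

Final: 13.6063 /hr


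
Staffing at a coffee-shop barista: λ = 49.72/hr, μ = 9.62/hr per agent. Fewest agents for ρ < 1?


Stability requires cμ > λ ⇔ c > λ/μ.
λ/μ = 49.72/9.62 = 5.1684
Minimum integer c = ⌊5.1684⌋ + 1 = 6
Check: 6·9.62 = 57.72 > 49.72, while 5·9.62 = 48.10 ≤ 49.72

Final: 6 servers


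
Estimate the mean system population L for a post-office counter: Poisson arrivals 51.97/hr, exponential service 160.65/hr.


ρ = λ/μ = 51.97/160.65 = 0.3235
L = ρ/(1−ρ) = 0.3235/(1 − 0.3235) = 0.3235/0.6765 = 0.4782

Final: 0.4782


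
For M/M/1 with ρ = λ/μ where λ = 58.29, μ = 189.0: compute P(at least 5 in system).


ρ = 58.29/189.0 = 0.3084
P(N ≥ n) = ρ^n = 0.3084^5 = 0.002790

Final: 0.002790


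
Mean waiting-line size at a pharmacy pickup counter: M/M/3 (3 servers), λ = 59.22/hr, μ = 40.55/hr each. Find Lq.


a = λ/μ = 1.4604; ρ = a/3 = 0.4868
P₀ = 0.220341
Lq = P₀·a^c·ρ / (c!·(1−ρ)²) = 0.220341·3.11482·0.4868/(6·0.26337)
= 0.21143

Final: 0.21143


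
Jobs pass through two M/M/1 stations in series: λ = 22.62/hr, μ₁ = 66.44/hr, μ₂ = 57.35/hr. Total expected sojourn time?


Each node sees arrival rate λ = 22.62/hr (tandem ⇒ throughput preserved).
W₁ = 1/(μ₁−λ) = 1/(66.44−22.62) = 0.02282 hr
W₂ = 1/(μ₂−λ) = 1/(57.35−22.62) = 0.02879 hr
W_total = W₁ + W₂ = 0.02282 + 0.02879 = 0.05161 hr

Final: 0.05161 hr


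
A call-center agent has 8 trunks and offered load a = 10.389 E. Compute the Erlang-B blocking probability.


B(c,a) = (a^c/c!) / Σ_{k=0}^{c} a^k/k!
a^8/8! = 3365.653842
Σ terms (k=0..8): 1.00000 + 10.38900 + 53.96566 + 186.88308 + 485.38209 + 1008.52690 + 1746.26432 + 2591.70572 + 3365.65384 = 9449.770612
B = 3365.653842/9449.770612 = 0.356162

Final: 0.356162


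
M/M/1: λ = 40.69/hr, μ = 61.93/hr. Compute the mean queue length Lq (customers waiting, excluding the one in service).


ρ = 40.69/61.93 = 0.6570
Lq = ρ²/(1−ρ) = 0.4317/0.3430 = 1.2587

Final: 1.2587


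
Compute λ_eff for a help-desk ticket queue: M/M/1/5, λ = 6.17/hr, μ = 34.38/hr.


ρ = 0.1795; P_K = (1−ρ)ρ^5/(1−ρ^6) = 0.0001528
λ_eff = λ(1 − P_K) = 6.17·(1 − 0.0001528) = 6.17·0.999847 = 6.1691 /hr

Final: 6.1691 /hr


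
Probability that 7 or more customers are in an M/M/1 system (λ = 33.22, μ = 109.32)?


ρ = 33.22/109.32 = 0.3039
P(N ≥ n) = ρ^n = 0.3039^7 = 0.0002393

Final: 0.0002393


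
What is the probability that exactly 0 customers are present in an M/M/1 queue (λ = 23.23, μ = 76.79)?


ρ = 23.23/76.79 = 0.3025
P_n = (1−ρ)·ρ^n = (1 − 0.3025)·0.3025^0 = 0.6975·1.000000 = 0.697487

Final: 0.697487


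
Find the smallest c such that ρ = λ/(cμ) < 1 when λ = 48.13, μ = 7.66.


Stability requires cμ > λ ⇔ c > λ/μ.
λ/μ = 48.13/7.66 = 6.2833
Minimum integer c = ⌊6.2833⌋ + 1 = 7
Check: 7·7.66 = 53.62 > 48.13, while 6·7.66 = 45.96 ≤ 48.13

Final: 7 servers


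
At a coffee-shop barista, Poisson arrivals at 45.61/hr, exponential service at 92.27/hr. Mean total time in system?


W = 1/(μ−λ) = 1/(92.27 − 45.61) = 1/46.66 = 0.02143 hr

Final: 0.02143 hr


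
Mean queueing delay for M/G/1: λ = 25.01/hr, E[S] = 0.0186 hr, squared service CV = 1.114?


ρ = λ·E[S] = 25.01·0.0186 = 0.4652
E[S²] = E[S]²(1+C_s²) = 0.0186²·(1+1.114) = 0.0007314
Wq = λ·E[S²]/(2(1−ρ)) = 25.01·0.0007314/(2·0.5348) = 0.01710 hr

Final: 0.01710 hr


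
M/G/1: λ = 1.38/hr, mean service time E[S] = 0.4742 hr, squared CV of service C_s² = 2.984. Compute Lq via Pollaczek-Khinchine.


ρ = λ·E[S] = 1.38·0.4742 = 0.6544
Lq = ρ²(1+C_s²)/(2(1−ρ)) = 0.4282·(1+2.984)/(2·0.3456)
= 0.4282·3.9840/0.6912 = 2.46827

Final: 2.46827


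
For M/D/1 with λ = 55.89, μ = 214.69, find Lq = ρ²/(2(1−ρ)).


ρ = 55.89/214.69 = 0.2603
M/D/1: Lq = ρ²/(2(1−ρ)) = 0.06777/(2·0.7397) = 0.04581

Final: 0.04581


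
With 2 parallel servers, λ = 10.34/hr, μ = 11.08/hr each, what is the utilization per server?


ρ = λ/(cμ) = 10.34/(2·11.08) = 10.34/22.16 = 0.4666

Final: 0.4666


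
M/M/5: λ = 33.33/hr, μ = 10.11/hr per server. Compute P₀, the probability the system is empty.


a = λ/μ = 33.33/10.11 = 3.2967; ρ = a/c = 0.6593
Σ_{k=0}^{4} a^k/k! (terms k=0..4) = 1.00000 + 3.29674 + 5.43423 + 5.97174 + 4.92182 = 20.62453
Tail: a^5/(5!(1−ρ)) = 389.42228/(120·0.3407) = 9.52637
P₀ = 1/(20.62453 + 9.52637) = 1/30.15090 = 0.033167

Final: 0.033167


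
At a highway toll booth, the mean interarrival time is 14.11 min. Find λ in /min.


λ = 1/(interarrival time) in consistent units.
1 minute = 1 min, so λ = 1/14.11 = 0.07087 per minute

Final: 0.07087 /min


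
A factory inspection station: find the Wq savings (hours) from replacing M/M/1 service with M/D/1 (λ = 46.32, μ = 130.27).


ρ = 46.32/130.27 = 0.3556
Wq(M/M/1) = ρ/(μ−λ) = 0.3556/83.95 = 0.004235 hr
Wq(M/D/1) = ρ/(2(μ−λ)) = 0.002118 hr
Savings = 0.004235 − 0.002118 = 0.002118 hr

Final: 0.002118 hr


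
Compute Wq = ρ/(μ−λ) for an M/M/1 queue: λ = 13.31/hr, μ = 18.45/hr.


ρ = 13.31/18.45 = 0.7214
Wq = ρ/(μ−λ) = 0.7214/(18.45 − 13.31) = 0.7214/5.14 = 0.1404 hr

Final: 0.1404 hr


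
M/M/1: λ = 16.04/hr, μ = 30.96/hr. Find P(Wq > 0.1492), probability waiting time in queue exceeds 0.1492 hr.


ρ = 16.04/30.96 = 0.5181
P(Wq > t) = ρ·e^{−(μ−λ)t} = 0.5181·e^{−2.2261}
= 0.5181·0.107952 = 0.055929

Final: 0.055929


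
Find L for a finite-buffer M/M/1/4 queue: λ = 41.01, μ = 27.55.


ρ = 41.01/27.55 = 1.4886
L = ρ[1 − (K+1)ρ^K + Kρ^(K+1)] / [(1−ρ)(1−ρ^(K+1))]
Numerator: 1.4886·(1 − 5·4.909900 + 4·7.308712) = 8.463014
Denominator: (-0.4886)·(-6.308712) = 3.082224
L = 8.463014/3.082224 = 2.7457

Final: 2.7457


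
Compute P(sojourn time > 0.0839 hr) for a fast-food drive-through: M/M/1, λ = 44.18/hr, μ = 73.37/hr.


W ~ Exponential(μ−λ) for M/M/1.
μ − λ = 73.37 − 44.18 = 29.1900
P(W > t) = e^{−(μ−λ)t} = e^{−2.4490} = 0.086376

Final: 0.086376


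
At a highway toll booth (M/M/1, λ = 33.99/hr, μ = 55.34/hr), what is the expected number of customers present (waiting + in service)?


ρ = λ/μ = 33.99/55.34 = 0.6142
L = ρ/(1−ρ) = 0.6142/(1 − 0.6142) = 0.6142/0.3858 = 1.5920

Final: 1.5920


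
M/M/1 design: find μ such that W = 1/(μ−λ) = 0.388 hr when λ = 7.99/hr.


W = 1/(μ−λ) ⇒ μ − λ = 1/W = 1/0.388 = 2.5773
μ = λ + 1/W = 7.99 + 2.5773 = 10.5673 per hr

Final: 10.5673 /hr


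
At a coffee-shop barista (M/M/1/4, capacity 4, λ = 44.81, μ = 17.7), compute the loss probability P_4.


ρ = λ/μ = 44.81/17.7 = 2.5316
P_K = (1−ρ)ρ^K/(1−ρ^(K+1)) = (-1.5316·41.077756)/(1 − 103.994025)
= -62.916269/-102.994025 = 0.610873

Final: 0.610873


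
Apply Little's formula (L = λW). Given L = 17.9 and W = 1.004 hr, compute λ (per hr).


λ = L/W = 17.9/1.004 = 17.8287 /hr

Final: 17.8287 /hr


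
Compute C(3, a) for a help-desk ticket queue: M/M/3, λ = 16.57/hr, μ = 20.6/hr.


a = λ/μ = 0.8044; ρ = a/3 = 0.2681
P₀ = 0.445159 (from M/M/c formula)
C(c,a) = [a^c/(c!(1−ρ))]·P₀ = [0.52043/(6·0.7319)]·0.445159
= 0.11852·0.445159 = 0.052758

Final: 0.052758


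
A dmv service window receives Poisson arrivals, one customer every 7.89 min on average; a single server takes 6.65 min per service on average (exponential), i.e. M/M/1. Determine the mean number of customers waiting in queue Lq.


λ = 60/7.89 = 7.6046 /hr
μ = 60/6.65 = 9.0226 /hr
ρ = λ/μ = 7.6046/9.0226 = 0.8428
Lq = ρ²/(1−ρ) = 0.7104/0.1572 = 4.5201

Final: 4.5201


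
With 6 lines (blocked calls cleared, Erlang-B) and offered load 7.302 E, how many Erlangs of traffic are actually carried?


B(6,7.302) = 0.349819 (Erlang-B)
Carried load = a(1 − B) = 7.302·(1 − 0.349819) = 7.302·0.650181 = 4.7476 E

Final: 4.7476 Erlangs


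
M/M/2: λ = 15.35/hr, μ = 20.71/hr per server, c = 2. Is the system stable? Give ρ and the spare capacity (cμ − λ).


Total capacity cμ = 2·20.71 = 41.42/hr
ρ = λ/(cμ) = 15.35/41.42 = 0.3706
Stable ⇔ ρ < 1: YES
Spare capacity = cμ − λ = 41.42 − 15.35 = 26.07/hr

Final: ρ = 0.3706; stable; margin = 26.07/hr


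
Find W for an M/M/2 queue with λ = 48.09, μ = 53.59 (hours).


a = 0.8974; ρ = 0.4487; P₀ = 0.380563
Lq = P₀·a^c·ρ/(c!(1−ρ)²) = 0.22619
Wq = Lq/λ = 0.22619/48.09 = 0.004704 hr
W = Wq + 1/μ = 0.004704 + 0.01866 = 0.02336 hr

Final: 0.02336 hr


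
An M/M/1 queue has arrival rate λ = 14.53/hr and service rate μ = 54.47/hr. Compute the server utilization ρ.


ρ = λ/μ = 14.53/54.47 = 0.2668

Final: 0.2668


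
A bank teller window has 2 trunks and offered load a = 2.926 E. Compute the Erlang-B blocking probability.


B(c,a) = (a^c/c!) / Σ_{k=0}^{c} a^k/k!
a^2/2! = 4.280738
Σ terms (k=0..2): 1.00000 + 2.92600 + 4.28074 = 8.206738
B = 4.280738/8.206738 = 0.521613

Final: 0.521613


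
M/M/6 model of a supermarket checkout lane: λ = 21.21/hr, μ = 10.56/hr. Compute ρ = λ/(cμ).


ρ = λ/(cμ) = 21.21/(6·10.56) = 21.21/63.36 = 0.3348

Final: 0.3348


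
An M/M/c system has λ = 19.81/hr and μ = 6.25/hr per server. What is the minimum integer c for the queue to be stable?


Stability requires cμ > λ ⇔ c > λ/μ.
λ/μ = 19.81/6.25 = 3.1696
Minimum integer c = ⌊3.1696⌋ + 1 = 4
Check: 4·6.25 = 25.00 > 19.81, while 3·6.25 = 18.75 ≤ 19.81

Final: 4 servers


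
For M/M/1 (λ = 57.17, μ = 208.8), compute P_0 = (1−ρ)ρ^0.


ρ = 57.17/208.8 = 0.2738
P_n = (1−ρ)·ρ^n = (1 − 0.2738)·0.2738^0 = 0.7262·1.000000 = 0.726197

Final: 0.726197


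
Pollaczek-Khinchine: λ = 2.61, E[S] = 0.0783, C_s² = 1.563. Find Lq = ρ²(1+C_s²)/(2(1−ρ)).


ρ = λ·E[S] = 2.61·0.0783 = 0.2044
Lq = ρ²(1+C_s²)/(2(1−ρ)) = 0.04176·(1+1.563)/(2·0.7956)
= 0.04176·2.5630/1.5913 = 0.06727

Final: 0.06727


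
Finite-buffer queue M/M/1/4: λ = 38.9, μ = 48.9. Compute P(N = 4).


ρ = λ/μ = 38.9/48.9 = 0.7955
P_K = (1−ρ)ρ^K/(1−ρ^(K+1)) = (0.2045·0.400464)/(1 − 0.318569)
= 0.081894/0.681431 = 0.120180

Final: 0.120180


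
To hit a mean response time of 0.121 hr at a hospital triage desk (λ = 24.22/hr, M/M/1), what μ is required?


W = 1/(μ−λ) ⇒ μ − λ = 1/W = 1/0.121 = 8.2645
μ = λ + 1/W = 24.22 + 8.2645 = 32.4845 per hr

Final: 32.4845 /hr


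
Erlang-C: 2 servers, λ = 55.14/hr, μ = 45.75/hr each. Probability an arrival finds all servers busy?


a = λ/μ = 1.2052; ρ = a/2 = 0.6026
P₀ = 0.247954 (from M/M/c formula)
C(c,a) = [a^c/(c!(1−ρ))]·P₀ = [1.45262/(2·0.3974)]·0.247954
= 1.82776·0.247954 = 0.453200

Final: 0.453200


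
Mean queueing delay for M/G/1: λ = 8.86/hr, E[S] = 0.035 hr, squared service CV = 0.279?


ρ = λ·E[S] = 8.86·0.035 = 0.3101
E[S²] = E[S]²(1+C_s²) = 0.035²·(1+0.279) = 0.001567
Wq = λ·E[S²]/(2(1−ρ)) = 8.86·0.001567/(2·0.6899) = 0.01006 hr

Final: 0.01006 hr


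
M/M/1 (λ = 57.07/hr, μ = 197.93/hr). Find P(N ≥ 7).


ρ = 57.07/197.93 = 0.2883
P(N ≥ n) = ρ^n = 0.2883^7 = 0.0001657

Final: 0.0001657


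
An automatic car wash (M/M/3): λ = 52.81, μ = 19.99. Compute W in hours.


a = 2.6418; ρ = 0.8806; P₀ = 0.030423
Lq = P₀·a^c·ρ/(c!(1−ρ)²) = 5.77546
Wq = Lq/λ = 5.77546/52.81 = 0.10936 hr
W = Wq + 1/μ = 0.10936 + 0.05003 = 0.15939 hr

Final: 0.15939 hr


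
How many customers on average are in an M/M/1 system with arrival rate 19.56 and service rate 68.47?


ρ = λ/μ = 19.56/68.47 = 0.2857
L = ρ/(1−ρ) = 0.2857/(1 − 0.2857) = 0.2857/0.7143 = 0.3999

Final: 0.3999


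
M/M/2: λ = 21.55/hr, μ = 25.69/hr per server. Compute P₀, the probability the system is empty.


a = λ/μ = 21.55/25.69 = 0.8388; ρ = a/c = 0.4194
Σ_{k=0}^{1} a^k/k! (terms k=0..1) = 1.00000 + 0.83885 = 1.83885
Tail: a^2/(2!(1−ρ)) = 0.70367/(2·0.5806) = 0.60601
P₀ = 1/(1.83885 + 0.60601) = 1/2.44485 = 0.409022

Final: 0.409022


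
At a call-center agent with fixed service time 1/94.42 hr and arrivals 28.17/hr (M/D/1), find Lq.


ρ = 28.17/94.42 = 0.2983
M/D/1: Lq = ρ²/(2(1−ρ)) = 0.08901/(2·0.7017) = 0.06343

Final: 0.06343


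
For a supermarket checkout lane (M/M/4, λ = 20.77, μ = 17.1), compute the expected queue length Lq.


a = λ/μ = 1.2146; ρ = a/4 = 0.3037
P₀ = 0.295756
Lq = P₀·a^c·ρ / (c!·(1−ρ)²) = 0.295756·2.17651·0.3037/(24·0.48490)
= 0.01680

Final: 0.01680


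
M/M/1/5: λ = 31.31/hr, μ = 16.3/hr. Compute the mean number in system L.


ρ = 31.31/16.3 = 1.9209
L = ρ[1 − (K+1)ρ^K + Kρ^(K+1)] / [(1−ρ)(1−ρ^(K+1))]
Numerator: 1.9209·(1 − 6·26.150339 + 5·50.231110) = 182.968573
Denominator: (-0.9209)·(-49.231110) = 45.334906
L = 182.968573/45.334906 = 4.0359

Final: 4.0359


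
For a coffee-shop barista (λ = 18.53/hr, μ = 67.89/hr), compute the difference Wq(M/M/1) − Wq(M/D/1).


ρ = 18.53/67.89 = 0.2729
Wq(M/M/1) = ρ/(μ−λ) = 0.2729/49.36 = 0.005530 hr
Wq(M/D/1) = ρ/(2(μ−λ)) = 0.002765 hr
Savings = 0.005530 − 0.002765 = 0.002765 hr

Final: 0.002765 hr


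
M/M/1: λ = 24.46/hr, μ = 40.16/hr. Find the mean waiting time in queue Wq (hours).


ρ = 24.46/40.16 = 0.6091
Wq = ρ/(μ−λ) = 0.6091/(40.16 − 24.46) = 0.6091/15.70 = 0.03879 hr

Final: 0.03879 hr


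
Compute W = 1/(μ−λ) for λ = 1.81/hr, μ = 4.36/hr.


W = 1/(μ−λ) = 1/(4.36 − 1.81) = 1/2.55 = 0.3922 hr

Final: 0.3922 hr


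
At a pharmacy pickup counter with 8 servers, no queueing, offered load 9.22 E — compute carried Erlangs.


B(8,9.22) = 0.300374 (Erlang-B)
Carried load = a(1 − B) = 9.22·(1 − 0.300374) = 9.22·0.699626 = 6.4505 E

Final: 6.4505 Erlangs


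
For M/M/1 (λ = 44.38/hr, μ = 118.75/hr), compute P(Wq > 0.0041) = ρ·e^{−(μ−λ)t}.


ρ = 44.38/118.75 = 0.3737
P(Wq > t) = ρ·e^{−(μ−λ)t} = 0.3737·e^{−0.3049}
= 0.3737·0.737185 = 0.275505

Final: 0.275505


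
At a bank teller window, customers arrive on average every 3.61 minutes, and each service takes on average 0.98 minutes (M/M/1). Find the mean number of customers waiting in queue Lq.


λ = 60/3.61 = 16.6205 /hr
μ = 60/0.98 = 61.2245 /hr
ρ = λ/μ = 16.6205/61.2245 = 0.2715
Lq = ρ²/(1−ρ) = 0.07369/0.7285 = 0.1012

Final: 0.1012


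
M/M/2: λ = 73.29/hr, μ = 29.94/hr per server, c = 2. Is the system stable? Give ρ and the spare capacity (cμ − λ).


Total capacity cμ = 2·29.94 = 59.88/hr
ρ = λ/(cμ) = 73.29/59.88 = 1.2239
Stable ⇔ ρ < 1: NO
Spare capacity = cμ − λ = 59.88 − 73.29 = -13.41/hr

Final: ρ = 1.2239; unstable; margin = -13.41/hr


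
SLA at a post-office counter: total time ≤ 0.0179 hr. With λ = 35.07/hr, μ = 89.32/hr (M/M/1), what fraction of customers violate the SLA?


W ~ Exponential(μ−λ) for M/M/1.
μ − λ = 89.32 − 35.07 = 54.2500
P(W > t) = e^{−(μ−λ)t} = e^{−0.9711} = 0.378676

Final: 0.378676


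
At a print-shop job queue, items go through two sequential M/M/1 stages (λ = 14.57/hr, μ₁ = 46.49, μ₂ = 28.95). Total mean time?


Each node sees arrival rate λ = 14.57/hr (tandem ⇒ throughput preserved).
W₁ = 1/(μ₁−λ) = 1/(46.49−14.57) = 0.03133 hr
W₂ = 1/(μ₂−λ) = 1/(28.95−14.57) = 0.06954 hr
W_total = W₁ + W₂ = 0.03133 + 0.06954 = 0.10087 hr

Final: 0.10087 hr


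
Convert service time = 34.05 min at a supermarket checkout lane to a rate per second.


μ = 1/(service time) in consistent units.
1 second = 0.0166667 min, so μ = 0.0166667/34.05 = 0.0004895 per second

Final: 0.0004895 /sec


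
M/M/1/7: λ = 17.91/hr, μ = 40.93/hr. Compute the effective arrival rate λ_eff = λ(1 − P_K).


ρ = 0.4376; P_K = (1−ρ)ρ^7/(1−ρ^8) = 0.001730
λ_eff = λ(1 − P_K) = 17.91·(1 − 0.001730) = 17.91·0.998270 = 17.8790 /hr

Final: 17.8790 /hr


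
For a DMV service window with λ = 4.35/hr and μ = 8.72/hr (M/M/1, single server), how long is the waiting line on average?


ρ = 4.35/8.72 = 0.4989
Lq = ρ²/(1−ρ) = 0.2489/0.5011 = 0.4966

Final: 0.4966


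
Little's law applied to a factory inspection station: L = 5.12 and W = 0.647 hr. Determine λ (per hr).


λ = L/W = 5.12/0.647 = 7.9134 /hr

Final: 7.9134 /hr


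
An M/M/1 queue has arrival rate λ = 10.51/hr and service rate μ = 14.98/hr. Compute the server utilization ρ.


ρ = λ/μ = 10.51/14.98 = 0.7016

Final: 0.7016


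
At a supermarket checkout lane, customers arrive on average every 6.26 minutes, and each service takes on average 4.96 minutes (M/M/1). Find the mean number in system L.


λ = 60/6.26 = 9.5847 /hr
μ = 60/4.96 = 12.0968 /hr
ρ = λ/μ = 9.5847/12.0968 = 0.7923
L = ρ/(1−ρ) = 0.7923/0.2077 = 3.8154

Final: 3.8154


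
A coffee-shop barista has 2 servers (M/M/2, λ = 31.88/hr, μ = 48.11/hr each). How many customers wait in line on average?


a = λ/μ = 0.6626; ρ = a/2 = 0.3313
P₀ = 0.502264
Lq = P₀·a^c·ρ / (c!·(1−ρ)²) = 0.502264·0.43910·0.3313/(2·0.44713)
= 0.08171

Final: 0.08171


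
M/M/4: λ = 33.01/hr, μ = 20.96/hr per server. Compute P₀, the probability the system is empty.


a = λ/μ = 33.01/20.96 = 1.5749; ρ = a/c = 0.3937
Σ_{k=0}^{3} a^k/k! (terms k=0..3) = 1.00000 + 1.57490 + 1.24016 + 0.65105 = 4.46611
Tail: a^4/(4!(1−ρ)) = 6.15201/(24·0.6063) = 0.42280
P₀ = 1/(4.46611 + 0.42280) = 1/4.88891 = 0.204544

Final: 0.204544


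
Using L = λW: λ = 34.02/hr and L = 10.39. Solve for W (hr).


W = L/λ = 10.39/34.02 = 0.3054 hr

Final: 0.3054 hr


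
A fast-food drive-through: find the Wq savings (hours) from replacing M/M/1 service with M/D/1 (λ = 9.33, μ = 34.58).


ρ = 9.33/34.58 = 0.2698
Wq(M/M/1) = ρ/(μ−λ) = 0.2698/25.25 = 0.01069 hr
Wq(M/D/1) = ρ/(2(μ−λ)) = 0.005343 hr
Savings = 0.01069 − 0.005343 = 0.005343 hr

Final: 0.005343 hr


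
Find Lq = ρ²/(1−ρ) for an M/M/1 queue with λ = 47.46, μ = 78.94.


ρ = 47.46/78.94 = 0.6012
Lq = ρ²/(1−ρ) = 0.3615/0.3988 = 0.9064

Final: 0.9064


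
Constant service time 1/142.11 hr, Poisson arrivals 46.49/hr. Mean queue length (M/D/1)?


ρ = 46.49/142.11 = 0.3271
M/D/1: Lq = ρ²/(2(1−ρ)) = 0.1070/(2·0.6729) = 0.07953

Final: 0.07953


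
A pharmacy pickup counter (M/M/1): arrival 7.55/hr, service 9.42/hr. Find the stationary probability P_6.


ρ = 7.55/9.42 = 0.8015
P_n = (1−ρ)·ρ^n = (1 − 0.8015)·0.8015^6 = 0.1985·0.265080 = 0.052622

Final: 0.052622


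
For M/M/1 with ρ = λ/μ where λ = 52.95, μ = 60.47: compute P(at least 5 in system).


ρ = 52.95/60.47 = 0.8756
P(N ≥ n) = ρ^n = 0.8756^5 = 0.514790

Final: 0.514790


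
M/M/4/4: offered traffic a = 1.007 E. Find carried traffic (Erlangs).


B(4,1.007) = 0.015711 (Erlang-B)
Carried load = a(1 − B) = 1.007·(1 − 0.015711) = 1.007·0.984289 = 0.9912 E

Final: 0.9912 Erlangs


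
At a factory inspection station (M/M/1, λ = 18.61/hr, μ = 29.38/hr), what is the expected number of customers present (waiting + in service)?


ρ = λ/μ = 18.61/29.38 = 0.6334
L = ρ/(1−ρ) = 0.6334/(1 − 0.6334) = 0.6334/0.3666 = 1.7279

Final: 1.7279


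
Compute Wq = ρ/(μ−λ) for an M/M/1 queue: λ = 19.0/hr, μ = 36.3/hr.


ρ = 19.0/36.3 = 0.5234
Wq = ρ/(μ−λ) = 0.5234/(36.3 − 19.0) = 0.5234/17.30 = 0.03026 hr

Final: 0.03026 hr


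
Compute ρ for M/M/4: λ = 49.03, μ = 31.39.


ρ = λ/(cμ) = 49.03/(4·31.39) = 49.03/125.56 = 0.3905

Final: 0.3905


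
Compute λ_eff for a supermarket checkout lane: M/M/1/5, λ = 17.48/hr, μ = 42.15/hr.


ρ = 0.4147; P_K = (1−ρ)ρ^5/(1−ρ^6) = 0.007216
λ_eff = λ(1 − P_K) = 17.48·(1 − 0.007216) = 17.48·0.992784 = 17.3539 /hr

Final: 17.3539 /hr


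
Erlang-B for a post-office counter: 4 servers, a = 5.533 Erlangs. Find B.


B(c,a) = (a^c/c!) / Σ_{k=0}^{c} a^k/k!
a^4/4! = 39.050935
Σ terms (k=0..4): 1.00000 + 5.53300 + 15.30704 + 28.23129 + 39.05094 = 89.122272
B = 39.050935/89.122272 = 0.438173

Final: 0.438173


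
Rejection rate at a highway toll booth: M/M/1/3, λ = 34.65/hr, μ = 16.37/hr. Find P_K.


ρ = λ/μ = 34.65/16.37 = 2.1167
P_K = (1−ρ)ρ^K/(1−ρ^(K+1)) = (-1.1167·9.483391)/(1 − 20.073275)
= -10.589884/-19.073275 = 0.555221

Final: 0.555221


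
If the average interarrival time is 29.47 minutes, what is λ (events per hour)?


λ = 1/(interarrival time) in consistent units.
1 hour = 60 min, so λ = 60/29.47 = 2.0360 per hour

Final: 2.0360 /hr


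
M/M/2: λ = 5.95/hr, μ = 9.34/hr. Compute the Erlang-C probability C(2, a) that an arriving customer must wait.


a = λ/μ = 0.6370; ρ = a/2 = 0.3185
P₀ = 0.516849 (from M/M/c formula)
C(c,a) = [a^c/(c!(1−ρ))]·P₀ = [0.40583/(2·0.6815)]·0.516849
= 0.29775·0.516849 = 0.153894

Final: 0.153894


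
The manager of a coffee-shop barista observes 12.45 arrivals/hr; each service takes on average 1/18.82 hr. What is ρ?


ρ = λ/μ = 12.45/18.82 = 0.6615

Final: 0.6615


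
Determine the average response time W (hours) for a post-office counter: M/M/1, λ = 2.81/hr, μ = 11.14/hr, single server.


W = 1/(μ−λ) = 1/(11.14 − 2.81) = 1/8.33 = 0.1200 hr

Final: 0.1200 hr


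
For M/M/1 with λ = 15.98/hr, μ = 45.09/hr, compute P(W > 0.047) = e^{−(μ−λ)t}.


W ~ Exponential(μ−λ) for M/M/1.
μ − λ = 45.09 − 15.98 = 29.1100
P(W > t) = e^{−(μ−λ)t} = e^{−1.3682} = 0.254572

Final: 0.254572


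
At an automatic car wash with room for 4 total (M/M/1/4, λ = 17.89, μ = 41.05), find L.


ρ = 17.89/41.05 = 0.4358
L = ρ[1 − (K+1)ρ^K + Kρ^(K+1)] / [(1−ρ)(1−ρ^(K+1))]
Numerator: 0.4358·(1 − 5·0.036074 + 4·0.015721) = 0.384610
Denominator: (0.5642)·(0.984279) = 0.555320
L = 0.384610/0.555320 = 0.6926

Final: 0.6926


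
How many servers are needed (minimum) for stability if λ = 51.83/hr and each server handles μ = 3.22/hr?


Stability requires cμ > λ ⇔ c > λ/μ.
λ/μ = 51.83/3.22 = 16.0963
Minimum integer c = ⌊16.0963⌋ + 1 = 17
Check: 17·3.22 = 54.74 > 51.83, while 16·3.22 = 51.52 ≤ 51.83

Final: 17 servers


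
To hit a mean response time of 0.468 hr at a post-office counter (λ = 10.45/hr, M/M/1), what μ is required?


W = 1/(μ−λ) ⇒ μ − λ = 1/W = 1/0.468 = 2.1368
μ = λ + 1/W = 10.45 + 2.1368 = 12.5868 per hr

Final: 12.5868 /hr


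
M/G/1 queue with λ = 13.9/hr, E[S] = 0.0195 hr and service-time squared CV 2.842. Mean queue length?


ρ = λ·E[S] = 13.9·0.0195 = 0.2711
Lq = ρ²(1+C_s²)/(2(1−ρ)) = 0.07347·(1+2.842)/(2·0.7289)
= 0.07347·3.8420/1.4579 = 0.19361

Final: 0.19361


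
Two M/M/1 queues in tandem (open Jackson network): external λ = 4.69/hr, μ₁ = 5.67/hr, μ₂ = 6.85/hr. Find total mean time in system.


Each node sees arrival rate λ = 4.69/hr (tandem ⇒ throughput preserved).
W₁ = 1/(μ₁−λ) = 1/(5.67−4.69) = 1.02041 hr
W₂ = 1/(μ₂−λ) = 1/(6.85−4.69) = 0.46296 hr
W_total = W₁ + W₂ = 1.02041 + 0.46296 = 1.48337 hr

Final: 1.48337 hr


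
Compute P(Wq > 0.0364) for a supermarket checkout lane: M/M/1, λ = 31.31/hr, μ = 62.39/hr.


ρ = 31.31/62.39 = 0.5018
P(Wq > t) = ρ·e^{−(μ−λ)t} = 0.5018·e^{−1.1313}
= 0.5018·0.322610 = 0.161900

Final: 0.161900


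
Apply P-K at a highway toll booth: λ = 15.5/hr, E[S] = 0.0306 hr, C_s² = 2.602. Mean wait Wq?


ρ = λ·E[S] = 15.5·0.0306 = 0.4743
E[S²] = E[S]²(1+C_s²) = 0.0306²·(1+2.602) = 0.003373
Wq = λ·E[S²]/(2(1−ρ)) = 15.5·0.003373/(2·0.5257) = 0.04972 hr

Final: 0.04972 hr


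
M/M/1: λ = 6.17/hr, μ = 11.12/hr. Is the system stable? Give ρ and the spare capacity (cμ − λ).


Total capacity cμ = 1·11.12 = 11.12/hr
ρ = λ/(cμ) = 6.17/11.12 = 0.5549
Stable ⇔ ρ < 1: YES
Spare capacity = cμ − λ = 11.12 − 6.17 = 4.95/hr

Final: ρ = 0.5549; stable; margin = 4.95/hr


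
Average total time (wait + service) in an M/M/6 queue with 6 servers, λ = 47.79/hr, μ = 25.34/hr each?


a = 1.8860; ρ = 0.3143; P₀ = 0.151528
Lq = P₀·a^c·ρ/(c!(1−ρ)²) = 0.006331
Wq = Lq/λ = 0.006331/47.79 = 0.0001325 hr
W = Wq + 1/μ = 0.0001325 + 0.03946 = 0.03960 hr

Final: 0.03960 hr


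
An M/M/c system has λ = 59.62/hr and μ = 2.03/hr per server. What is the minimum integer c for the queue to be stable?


Stability requires cμ > λ ⇔ c > λ/μ.
λ/μ = 59.62/2.03 = 29.3695
Minimum integer c = ⌊29.3695⌋ + 1 = 30
Check: 30·2.03 = 60.90 > 59.62, while 29·2.03 = 58.87 ≤ 59.62

Final: 30 servers


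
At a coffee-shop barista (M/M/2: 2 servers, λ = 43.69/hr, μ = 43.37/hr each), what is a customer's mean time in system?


a = 1.0074; ρ = 0.5037; P₀ = 0.330062
Lq = P₀·a^c·ρ/(c!(1−ρ)²) = 0.34246
Wq = Lq/λ = 0.34246/43.69 = 0.007838 hr
W = Wq + 1/μ = 0.007838 + 0.02306 = 0.03090 hr

Final: 0.03090 hr


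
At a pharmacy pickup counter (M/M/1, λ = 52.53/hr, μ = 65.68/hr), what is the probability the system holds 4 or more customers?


ρ = 52.53/65.68 = 0.7998
P(N ≥ n) = ρ^n = 0.7998^4 = 0.409164

Final: 0.409164


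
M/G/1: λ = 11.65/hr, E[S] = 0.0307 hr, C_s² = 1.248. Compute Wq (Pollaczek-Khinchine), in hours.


ρ = λ·E[S] = 11.65·0.0307 = 0.3577
E[S²] = E[S]²(1+C_s²) = 0.0307²·(1+1.248) = 0.002119
Wq = λ·E[S²]/(2(1−ρ)) = 11.65·0.002119/(2·0.6423) = 0.01921 hr

Final: 0.01921 hr


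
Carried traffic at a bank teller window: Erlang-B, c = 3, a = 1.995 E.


B(3,1.995) = 0.209778 (Erlang-B)
Carried load = a(1 − B) = 1.995·(1 − 0.209778) = 1.995·0.790222 = 1.5765 E

Final: 1.5765 Erlangs


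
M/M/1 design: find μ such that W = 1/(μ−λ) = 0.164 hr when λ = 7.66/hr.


W = 1/(μ−λ) ⇒ μ − λ = 1/W = 1/0.164 = 6.0976
μ = λ + 1/W = 7.66 + 6.0976 = 13.7576 per hr

Final: 13.7576 /hr


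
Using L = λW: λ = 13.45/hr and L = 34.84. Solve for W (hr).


W = L/λ = 34.84/13.45 = 2.5903 hr

Final: 2.5903 hr


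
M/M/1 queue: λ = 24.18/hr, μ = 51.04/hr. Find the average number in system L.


ρ = λ/μ = 24.18/51.04 = 0.4737
L = ρ/(1−ρ) = 0.4737/(1 − 0.4737) = 0.4737/0.5263 = 0.9002

Final: 0.9002


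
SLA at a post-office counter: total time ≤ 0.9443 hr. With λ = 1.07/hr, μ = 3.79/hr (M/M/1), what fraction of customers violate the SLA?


W ~ Exponential(μ−λ) for M/M/1.
μ − λ = 3.79 − 1.07 = 2.7200
P(W > t) = e^{−(μ−λ)t} = e^{−2.5685} = 0.076651

Final: 0.076651


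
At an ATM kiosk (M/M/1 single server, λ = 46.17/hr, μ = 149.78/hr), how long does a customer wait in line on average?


ρ = 46.17/149.78 = 0.3083
Wq = ρ/(μ−λ) = 0.3083/(149.78 − 46.17) = 0.3083/103.61 = 0.002975 hr

Final: 0.002975 hr


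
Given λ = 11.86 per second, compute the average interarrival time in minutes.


Mean interarrival time = 1/λ = 1/11.86 second = 0.08432 second
In minutes: 0.08432 × 0.0166667 = 0.001405 min

Final: 0.001405 min


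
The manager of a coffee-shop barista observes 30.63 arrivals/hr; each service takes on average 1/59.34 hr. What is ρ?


ρ = λ/μ = 30.63/59.34 = 0.5162

Final: 0.5162


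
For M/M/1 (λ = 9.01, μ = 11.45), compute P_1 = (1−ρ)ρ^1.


ρ = 9.01/11.45 = 0.7869
P_n = (1−ρ)·ρ^n = (1 − 0.7869)·0.7869^1 = 0.2131·0.786900 = 0.167689

Final: 0.167689


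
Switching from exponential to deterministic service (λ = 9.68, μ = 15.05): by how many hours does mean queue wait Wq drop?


ρ = 9.68/15.05 = 0.6432
Wq(M/M/1) = ρ/(μ−λ) = 0.6432/5.37 = 0.11977 hr
Wq(M/D/1) = ρ/(2(μ−λ)) = 0.05989 hr
Savings = 0.11977 − 0.05989 = 0.05989 hr

Final: 0.05989 hr


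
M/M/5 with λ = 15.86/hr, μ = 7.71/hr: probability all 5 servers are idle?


a = λ/μ = 15.86/7.71 = 2.0571; ρ = a/c = 0.4114
Σ_{k=0}^{4} a^k/k! (terms k=0..4) = 1.00000 + 2.05707 + 2.11577 + 1.45076 + 0.74608 = 7.36967
Tail: a^5/(5!(1−ρ)) = 36.83359/(120·0.5886) = 0.52150
P₀ = 1/(7.36967 + 0.52150) = 1/7.89117 = 0.126724

Final: 0.126724


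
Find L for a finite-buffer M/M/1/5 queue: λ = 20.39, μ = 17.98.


ρ = 20.39/17.98 = 1.1340
L = ρ[1 − (K+1)ρ^K + Kρ^(K+1)] / [(1−ρ)(1−ρ^(K+1))]
Numerator: 1.1340·(1 − 6·1.875589 + 5·2.126989) = 0.432534
Denominator: (-0.1340)·(-1.126989) = 0.151059
L = 0.432534/0.151059 = 2.8633

Final: 2.8633


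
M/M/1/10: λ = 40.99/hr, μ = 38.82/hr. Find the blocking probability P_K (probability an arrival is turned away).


ρ = λ/μ = 40.99/38.82 = 1.0559
P_K = (1−ρ)ρ^K/(1−ρ^(K+1)) = (-0.05590·1.722756)/(1 − 1.819057)
= -0.096300/-0.819057 = 0.117575

Final: 0.117575


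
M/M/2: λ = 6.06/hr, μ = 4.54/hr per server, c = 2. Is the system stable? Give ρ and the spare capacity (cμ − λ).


Total capacity cμ = 2·4.54 = 9.08/hr
ρ = λ/(cμ) = 6.06/9.08 = 0.6674
Stable ⇔ ρ < 1: YES
Spare capacity = cμ − λ = 9.08 − 6.06 = 3.02/hr

Final: ρ = 0.6674; stable; margin = 3.02/hr


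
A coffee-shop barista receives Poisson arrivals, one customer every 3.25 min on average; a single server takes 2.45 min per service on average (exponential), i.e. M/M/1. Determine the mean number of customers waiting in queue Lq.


λ = 60/3.25 = 18.4615 /hr
μ = 60/2.45 = 24.4898 /hr
ρ = λ/μ = 18.4615/24.4898 = 0.7538
Lq = ρ²/(1−ρ) = 0.5683/0.2462 = 2.3087

Final: 2.3087


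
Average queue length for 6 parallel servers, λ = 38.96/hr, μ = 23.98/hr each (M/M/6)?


a = λ/μ = 1.6247; ρ = a/6 = 0.2708
P₀ = 0.196892
Lq = P₀·a^c·ρ / (c!·(1−ρ)²) = 0.196892·18.39156·0.2708/(720·0.53176)
= 0.002561

Final: 0.002561


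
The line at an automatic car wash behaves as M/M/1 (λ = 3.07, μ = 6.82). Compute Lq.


ρ = 3.07/6.82 = 0.4501
Lq = ρ²/(1−ρ) = 0.2026/0.5499 = 0.3685

Final: 0.3685


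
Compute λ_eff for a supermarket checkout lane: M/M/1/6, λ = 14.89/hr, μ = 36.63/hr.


ρ = 0.4065; P_K = (1−ρ)ρ^6/(1−ρ^7) = 0.002683
λ_eff = λ(1 − P_K) = 14.89·(1 − 0.002683) = 14.89·0.997317 = 14.8501 /hr

Final: 14.8501 /hr


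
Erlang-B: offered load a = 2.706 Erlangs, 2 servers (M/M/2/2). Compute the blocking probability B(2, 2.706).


B(c,a) = (a^c/c!) / Σ_{k=0}^{c} a^k/k!
a^2/2! = 3.661218
Σ terms (k=0..2): 1.00000 + 2.70600 + 3.66122 = 7.367218
B = 3.661218/7.367218 = 0.496961

Final: 0.496961


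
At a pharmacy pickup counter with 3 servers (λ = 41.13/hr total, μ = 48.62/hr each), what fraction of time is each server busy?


ρ = λ/(cμ) = 41.13/(3·48.62) = 41.13/145.86 = 0.2820

Final: 0.2820


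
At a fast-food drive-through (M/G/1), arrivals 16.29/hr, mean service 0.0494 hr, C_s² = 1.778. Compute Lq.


ρ = λ·E[S] = 16.29·0.0494 = 0.8047
Lq = ρ²(1+C_s²)/(2(1−ρ)) = 0.6476·(1+1.778)/(2·0.1953)
= 0.6476·2.7780/0.3905 = 4.60632

Final: 4.60632


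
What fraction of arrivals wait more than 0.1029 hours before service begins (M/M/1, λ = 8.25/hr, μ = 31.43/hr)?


ρ = 8.25/31.43 = 0.2625
P(Wq > t) = ρ·e^{−(μ−λ)t} = 0.2625·e^{−2.3852}
= 0.2625·0.092069 = 0.024167

Final: 0.024167


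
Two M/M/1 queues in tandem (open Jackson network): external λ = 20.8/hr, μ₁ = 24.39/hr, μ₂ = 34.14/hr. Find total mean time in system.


Each node sees arrival rate λ = 20.8/hr (tandem ⇒ throughput preserved).
W₁ = 1/(μ₁−λ) = 1/(24.39−20.8) = 0.27855 hr
W₂ = 1/(μ₂−λ) = 1/(34.14−20.8) = 0.07496 hr
W_total = W₁ + W₂ = 0.27855 + 0.07496 = 0.35351 hr

Final: 0.35351 hr


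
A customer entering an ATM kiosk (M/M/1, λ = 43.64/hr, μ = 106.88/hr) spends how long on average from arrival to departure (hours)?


W = 1/(μ−λ) = 1/(106.88 − 43.64) = 1/63.24 = 0.01581 hr

Final: 0.01581 hr


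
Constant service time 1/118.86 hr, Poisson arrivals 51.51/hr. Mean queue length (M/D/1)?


ρ = 51.51/118.86 = 0.4334
M/D/1: Lq = ρ²/(2(1−ρ)) = 0.1878/(2·0.5666) = 0.16572

Final: 0.16572


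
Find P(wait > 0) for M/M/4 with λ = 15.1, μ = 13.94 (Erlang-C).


a = λ/μ = 1.0832; ρ = a/4 = 0.2708
P₀ = 0.337793 (from M/M/c formula)
C(c,a) = [a^c/(c!(1−ρ))]·P₀ = [1.37676/(24·0.7292)]·0.337793
= 0.07867·0.337793 = 0.026574

Final: 0.026574


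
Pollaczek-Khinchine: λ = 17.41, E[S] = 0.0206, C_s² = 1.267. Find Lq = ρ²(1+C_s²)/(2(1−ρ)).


ρ = λ·E[S] = 17.41·0.0206 = 0.3586
Lq = ρ²(1+C_s²)/(2(1−ρ)) = 0.1286·(1+1.267)/(2·0.6414)
= 0.1286·2.2670/1.2827 = 0.22733

Final: 0.22733


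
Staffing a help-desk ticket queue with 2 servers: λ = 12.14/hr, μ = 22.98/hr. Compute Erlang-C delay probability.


a = λ/μ = 0.5283; ρ = a/2 = 0.2641
P₀ = 0.582100 (from M/M/c formula)
C(c,a) = [a^c/(c!(1−ρ))]·P₀ = [0.27909/(2·0.7359)]·0.582100
= 0.18963·0.582100 = 0.110385

Final: 0.110385


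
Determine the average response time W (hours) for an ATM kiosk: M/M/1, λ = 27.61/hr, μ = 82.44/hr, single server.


W = 1/(μ−λ) = 1/(82.44 − 27.61) = 1/54.83 = 0.01824 hr

Final: 0.01824 hr


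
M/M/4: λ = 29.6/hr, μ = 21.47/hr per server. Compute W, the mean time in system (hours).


a = 1.3787; ρ = 0.3447; P₀ = 0.250283
Lq = P₀·a^c·ρ/(c!(1−ρ)²) = 0.03024
Wq = Lq/λ = 0.03024/29.6 = 0.001022 hr
W = Wq + 1/μ = 0.001022 + 0.04658 = 0.04760 hr

Final: 0.04760 hr
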